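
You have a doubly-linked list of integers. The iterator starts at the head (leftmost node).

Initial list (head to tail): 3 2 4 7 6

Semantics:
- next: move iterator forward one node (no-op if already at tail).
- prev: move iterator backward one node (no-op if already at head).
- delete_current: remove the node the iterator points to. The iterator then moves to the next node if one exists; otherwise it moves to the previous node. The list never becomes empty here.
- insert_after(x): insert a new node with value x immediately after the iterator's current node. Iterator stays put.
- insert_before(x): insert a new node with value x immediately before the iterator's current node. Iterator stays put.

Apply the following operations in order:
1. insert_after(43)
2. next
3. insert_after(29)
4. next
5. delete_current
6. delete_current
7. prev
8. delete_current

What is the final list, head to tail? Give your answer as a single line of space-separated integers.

Answer: 3 4 7 6

Derivation:
After 1 (insert_after(43)): list=[3, 43, 2, 4, 7, 6] cursor@3
After 2 (next): list=[3, 43, 2, 4, 7, 6] cursor@43
After 3 (insert_after(29)): list=[3, 43, 29, 2, 4, 7, 6] cursor@43
After 4 (next): list=[3, 43, 29, 2, 4, 7, 6] cursor@29
After 5 (delete_current): list=[3, 43, 2, 4, 7, 6] cursor@2
After 6 (delete_current): list=[3, 43, 4, 7, 6] cursor@4
After 7 (prev): list=[3, 43, 4, 7, 6] cursor@43
After 8 (delete_current): list=[3, 4, 7, 6] cursor@4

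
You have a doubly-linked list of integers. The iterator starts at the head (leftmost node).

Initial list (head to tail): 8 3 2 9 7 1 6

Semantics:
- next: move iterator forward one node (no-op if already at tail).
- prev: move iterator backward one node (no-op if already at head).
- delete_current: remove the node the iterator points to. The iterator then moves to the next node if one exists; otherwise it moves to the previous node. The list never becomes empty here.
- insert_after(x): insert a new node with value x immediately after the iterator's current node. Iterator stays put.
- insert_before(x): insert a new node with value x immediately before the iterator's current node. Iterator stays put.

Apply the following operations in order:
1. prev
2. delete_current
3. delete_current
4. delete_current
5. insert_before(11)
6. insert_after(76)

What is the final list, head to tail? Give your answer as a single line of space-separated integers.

After 1 (prev): list=[8, 3, 2, 9, 7, 1, 6] cursor@8
After 2 (delete_current): list=[3, 2, 9, 7, 1, 6] cursor@3
After 3 (delete_current): list=[2, 9, 7, 1, 6] cursor@2
After 4 (delete_current): list=[9, 7, 1, 6] cursor@9
After 5 (insert_before(11)): list=[11, 9, 7, 1, 6] cursor@9
After 6 (insert_after(76)): list=[11, 9, 76, 7, 1, 6] cursor@9

Answer: 11 9 76 7 1 6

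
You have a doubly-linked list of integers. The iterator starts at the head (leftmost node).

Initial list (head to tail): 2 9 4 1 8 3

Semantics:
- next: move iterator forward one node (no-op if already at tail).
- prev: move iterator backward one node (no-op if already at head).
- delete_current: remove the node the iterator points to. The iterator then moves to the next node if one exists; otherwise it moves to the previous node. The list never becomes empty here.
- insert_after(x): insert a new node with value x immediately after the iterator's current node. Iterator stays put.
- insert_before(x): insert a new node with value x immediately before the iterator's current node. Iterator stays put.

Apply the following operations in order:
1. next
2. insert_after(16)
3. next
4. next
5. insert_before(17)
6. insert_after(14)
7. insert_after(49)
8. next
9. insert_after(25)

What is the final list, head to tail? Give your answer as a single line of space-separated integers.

After 1 (next): list=[2, 9, 4, 1, 8, 3] cursor@9
After 2 (insert_after(16)): list=[2, 9, 16, 4, 1, 8, 3] cursor@9
After 3 (next): list=[2, 9, 16, 4, 1, 8, 3] cursor@16
After 4 (next): list=[2, 9, 16, 4, 1, 8, 3] cursor@4
After 5 (insert_before(17)): list=[2, 9, 16, 17, 4, 1, 8, 3] cursor@4
After 6 (insert_after(14)): list=[2, 9, 16, 17, 4, 14, 1, 8, 3] cursor@4
After 7 (insert_after(49)): list=[2, 9, 16, 17, 4, 49, 14, 1, 8, 3] cursor@4
After 8 (next): list=[2, 9, 16, 17, 4, 49, 14, 1, 8, 3] cursor@49
After 9 (insert_after(25)): list=[2, 9, 16, 17, 4, 49, 25, 14, 1, 8, 3] cursor@49

Answer: 2 9 16 17 4 49 25 14 1 8 3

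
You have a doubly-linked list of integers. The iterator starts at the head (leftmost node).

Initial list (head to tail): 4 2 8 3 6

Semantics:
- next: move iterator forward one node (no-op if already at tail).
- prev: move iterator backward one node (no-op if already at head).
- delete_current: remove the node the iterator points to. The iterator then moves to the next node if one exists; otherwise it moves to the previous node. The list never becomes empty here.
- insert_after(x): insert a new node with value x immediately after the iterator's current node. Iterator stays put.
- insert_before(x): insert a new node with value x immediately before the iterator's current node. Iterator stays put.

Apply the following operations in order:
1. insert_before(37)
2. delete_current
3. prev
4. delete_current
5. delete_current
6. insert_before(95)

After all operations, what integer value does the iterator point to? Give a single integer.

After 1 (insert_before(37)): list=[37, 4, 2, 8, 3, 6] cursor@4
After 2 (delete_current): list=[37, 2, 8, 3, 6] cursor@2
After 3 (prev): list=[37, 2, 8, 3, 6] cursor@37
After 4 (delete_current): list=[2, 8, 3, 6] cursor@2
After 5 (delete_current): list=[8, 3, 6] cursor@8
After 6 (insert_before(95)): list=[95, 8, 3, 6] cursor@8

Answer: 8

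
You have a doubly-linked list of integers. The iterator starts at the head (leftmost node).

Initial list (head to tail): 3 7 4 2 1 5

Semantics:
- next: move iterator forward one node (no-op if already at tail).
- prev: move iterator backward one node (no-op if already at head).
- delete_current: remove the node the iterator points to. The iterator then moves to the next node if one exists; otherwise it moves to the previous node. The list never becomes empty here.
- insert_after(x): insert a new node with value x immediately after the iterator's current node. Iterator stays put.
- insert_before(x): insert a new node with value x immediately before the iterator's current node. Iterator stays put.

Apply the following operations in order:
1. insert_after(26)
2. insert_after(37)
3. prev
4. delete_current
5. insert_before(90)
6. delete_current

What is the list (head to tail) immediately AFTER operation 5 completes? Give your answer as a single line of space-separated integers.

After 1 (insert_after(26)): list=[3, 26, 7, 4, 2, 1, 5] cursor@3
After 2 (insert_after(37)): list=[3, 37, 26, 7, 4, 2, 1, 5] cursor@3
After 3 (prev): list=[3, 37, 26, 7, 4, 2, 1, 5] cursor@3
After 4 (delete_current): list=[37, 26, 7, 4, 2, 1, 5] cursor@37
After 5 (insert_before(90)): list=[90, 37, 26, 7, 4, 2, 1, 5] cursor@37

Answer: 90 37 26 7 4 2 1 5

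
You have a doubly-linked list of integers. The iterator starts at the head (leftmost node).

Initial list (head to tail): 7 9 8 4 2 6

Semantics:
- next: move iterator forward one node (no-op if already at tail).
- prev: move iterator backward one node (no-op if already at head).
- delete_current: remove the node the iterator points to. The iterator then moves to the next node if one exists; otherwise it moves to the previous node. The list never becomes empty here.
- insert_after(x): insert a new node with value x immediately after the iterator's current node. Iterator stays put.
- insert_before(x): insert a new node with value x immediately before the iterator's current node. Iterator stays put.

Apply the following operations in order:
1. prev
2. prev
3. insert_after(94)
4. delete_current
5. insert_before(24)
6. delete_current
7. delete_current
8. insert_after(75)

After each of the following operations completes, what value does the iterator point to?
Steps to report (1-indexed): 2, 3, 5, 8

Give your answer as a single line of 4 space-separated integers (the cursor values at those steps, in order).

After 1 (prev): list=[7, 9, 8, 4, 2, 6] cursor@7
After 2 (prev): list=[7, 9, 8, 4, 2, 6] cursor@7
After 3 (insert_after(94)): list=[7, 94, 9, 8, 4, 2, 6] cursor@7
After 4 (delete_current): list=[94, 9, 8, 4, 2, 6] cursor@94
After 5 (insert_before(24)): list=[24, 94, 9, 8, 4, 2, 6] cursor@94
After 6 (delete_current): list=[24, 9, 8, 4, 2, 6] cursor@9
After 7 (delete_current): list=[24, 8, 4, 2, 6] cursor@8
After 8 (insert_after(75)): list=[24, 8, 75, 4, 2, 6] cursor@8

Answer: 7 7 94 8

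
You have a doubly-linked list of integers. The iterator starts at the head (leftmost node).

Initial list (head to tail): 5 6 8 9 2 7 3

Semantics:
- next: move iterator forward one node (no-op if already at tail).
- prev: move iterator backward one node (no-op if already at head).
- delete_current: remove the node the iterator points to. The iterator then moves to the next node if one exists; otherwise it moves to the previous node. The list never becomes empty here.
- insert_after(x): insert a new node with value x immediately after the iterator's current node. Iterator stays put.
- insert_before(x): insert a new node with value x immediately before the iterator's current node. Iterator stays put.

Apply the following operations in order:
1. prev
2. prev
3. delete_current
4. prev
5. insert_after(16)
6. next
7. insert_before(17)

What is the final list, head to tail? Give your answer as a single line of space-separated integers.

After 1 (prev): list=[5, 6, 8, 9, 2, 7, 3] cursor@5
After 2 (prev): list=[5, 6, 8, 9, 2, 7, 3] cursor@5
After 3 (delete_current): list=[6, 8, 9, 2, 7, 3] cursor@6
After 4 (prev): list=[6, 8, 9, 2, 7, 3] cursor@6
After 5 (insert_after(16)): list=[6, 16, 8, 9, 2, 7, 3] cursor@6
After 6 (next): list=[6, 16, 8, 9, 2, 7, 3] cursor@16
After 7 (insert_before(17)): list=[6, 17, 16, 8, 9, 2, 7, 3] cursor@16

Answer: 6 17 16 8 9 2 7 3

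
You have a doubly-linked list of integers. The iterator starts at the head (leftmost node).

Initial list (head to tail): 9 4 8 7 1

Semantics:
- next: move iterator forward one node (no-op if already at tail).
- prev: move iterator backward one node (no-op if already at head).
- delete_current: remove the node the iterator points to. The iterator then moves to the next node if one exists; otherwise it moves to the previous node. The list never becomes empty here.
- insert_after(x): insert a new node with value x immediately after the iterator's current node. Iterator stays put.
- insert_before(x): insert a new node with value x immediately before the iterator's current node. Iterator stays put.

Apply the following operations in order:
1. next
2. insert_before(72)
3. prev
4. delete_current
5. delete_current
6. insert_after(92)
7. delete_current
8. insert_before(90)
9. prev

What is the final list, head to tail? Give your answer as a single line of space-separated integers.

Answer: 9 90 92 7 1

Derivation:
After 1 (next): list=[9, 4, 8, 7, 1] cursor@4
After 2 (insert_before(72)): list=[9, 72, 4, 8, 7, 1] cursor@4
After 3 (prev): list=[9, 72, 4, 8, 7, 1] cursor@72
After 4 (delete_current): list=[9, 4, 8, 7, 1] cursor@4
After 5 (delete_current): list=[9, 8, 7, 1] cursor@8
After 6 (insert_after(92)): list=[9, 8, 92, 7, 1] cursor@8
After 7 (delete_current): list=[9, 92, 7, 1] cursor@92
After 8 (insert_before(90)): list=[9, 90, 92, 7, 1] cursor@92
After 9 (prev): list=[9, 90, 92, 7, 1] cursor@90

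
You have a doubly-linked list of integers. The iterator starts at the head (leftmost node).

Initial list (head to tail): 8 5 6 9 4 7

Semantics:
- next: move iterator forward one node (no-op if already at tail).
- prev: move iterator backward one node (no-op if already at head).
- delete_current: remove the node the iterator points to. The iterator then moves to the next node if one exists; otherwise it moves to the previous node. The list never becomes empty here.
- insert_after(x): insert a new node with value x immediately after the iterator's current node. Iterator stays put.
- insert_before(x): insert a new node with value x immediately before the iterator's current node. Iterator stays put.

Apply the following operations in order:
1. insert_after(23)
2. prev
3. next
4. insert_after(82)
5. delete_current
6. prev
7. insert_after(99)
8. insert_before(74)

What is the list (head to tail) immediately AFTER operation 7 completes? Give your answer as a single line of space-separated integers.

After 1 (insert_after(23)): list=[8, 23, 5, 6, 9, 4, 7] cursor@8
After 2 (prev): list=[8, 23, 5, 6, 9, 4, 7] cursor@8
After 3 (next): list=[8, 23, 5, 6, 9, 4, 7] cursor@23
After 4 (insert_after(82)): list=[8, 23, 82, 5, 6, 9, 4, 7] cursor@23
After 5 (delete_current): list=[8, 82, 5, 6, 9, 4, 7] cursor@82
After 6 (prev): list=[8, 82, 5, 6, 9, 4, 7] cursor@8
After 7 (insert_after(99)): list=[8, 99, 82, 5, 6, 9, 4, 7] cursor@8

Answer: 8 99 82 5 6 9 4 7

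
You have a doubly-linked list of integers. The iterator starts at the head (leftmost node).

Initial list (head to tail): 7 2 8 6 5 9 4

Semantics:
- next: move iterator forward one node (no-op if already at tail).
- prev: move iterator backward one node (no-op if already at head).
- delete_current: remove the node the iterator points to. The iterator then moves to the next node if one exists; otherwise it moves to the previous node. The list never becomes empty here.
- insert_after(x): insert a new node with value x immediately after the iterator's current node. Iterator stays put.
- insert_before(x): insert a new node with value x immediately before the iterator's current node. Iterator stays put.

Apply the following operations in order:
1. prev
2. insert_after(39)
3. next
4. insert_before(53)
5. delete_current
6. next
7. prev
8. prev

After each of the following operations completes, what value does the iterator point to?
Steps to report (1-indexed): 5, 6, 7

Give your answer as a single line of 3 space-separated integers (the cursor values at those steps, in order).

After 1 (prev): list=[7, 2, 8, 6, 5, 9, 4] cursor@7
After 2 (insert_after(39)): list=[7, 39, 2, 8, 6, 5, 9, 4] cursor@7
After 3 (next): list=[7, 39, 2, 8, 6, 5, 9, 4] cursor@39
After 4 (insert_before(53)): list=[7, 53, 39, 2, 8, 6, 5, 9, 4] cursor@39
After 5 (delete_current): list=[7, 53, 2, 8, 6, 5, 9, 4] cursor@2
After 6 (next): list=[7, 53, 2, 8, 6, 5, 9, 4] cursor@8
After 7 (prev): list=[7, 53, 2, 8, 6, 5, 9, 4] cursor@2
After 8 (prev): list=[7, 53, 2, 8, 6, 5, 9, 4] cursor@53

Answer: 2 8 2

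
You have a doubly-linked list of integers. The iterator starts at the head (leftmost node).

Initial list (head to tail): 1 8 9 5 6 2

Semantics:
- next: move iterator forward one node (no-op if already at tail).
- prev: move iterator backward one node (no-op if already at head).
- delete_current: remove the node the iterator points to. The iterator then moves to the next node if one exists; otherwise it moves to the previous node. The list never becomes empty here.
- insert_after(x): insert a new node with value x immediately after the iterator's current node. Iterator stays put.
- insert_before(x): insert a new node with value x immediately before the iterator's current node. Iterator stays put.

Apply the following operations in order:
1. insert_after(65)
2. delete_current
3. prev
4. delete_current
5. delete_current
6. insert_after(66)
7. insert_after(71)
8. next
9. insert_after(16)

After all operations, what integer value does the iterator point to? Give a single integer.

After 1 (insert_after(65)): list=[1, 65, 8, 9, 5, 6, 2] cursor@1
After 2 (delete_current): list=[65, 8, 9, 5, 6, 2] cursor@65
After 3 (prev): list=[65, 8, 9, 5, 6, 2] cursor@65
After 4 (delete_current): list=[8, 9, 5, 6, 2] cursor@8
After 5 (delete_current): list=[9, 5, 6, 2] cursor@9
After 6 (insert_after(66)): list=[9, 66, 5, 6, 2] cursor@9
After 7 (insert_after(71)): list=[9, 71, 66, 5, 6, 2] cursor@9
After 8 (next): list=[9, 71, 66, 5, 6, 2] cursor@71
After 9 (insert_after(16)): list=[9, 71, 16, 66, 5, 6, 2] cursor@71

Answer: 71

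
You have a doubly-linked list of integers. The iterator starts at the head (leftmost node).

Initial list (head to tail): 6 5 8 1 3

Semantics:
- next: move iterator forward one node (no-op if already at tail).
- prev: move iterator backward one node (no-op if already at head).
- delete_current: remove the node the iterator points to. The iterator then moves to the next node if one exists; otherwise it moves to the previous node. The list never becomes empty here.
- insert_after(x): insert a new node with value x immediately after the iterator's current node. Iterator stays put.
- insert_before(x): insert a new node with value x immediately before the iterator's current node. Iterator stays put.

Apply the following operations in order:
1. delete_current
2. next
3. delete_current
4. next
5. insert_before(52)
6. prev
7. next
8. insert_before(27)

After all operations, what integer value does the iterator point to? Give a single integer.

Answer: 3

Derivation:
After 1 (delete_current): list=[5, 8, 1, 3] cursor@5
After 2 (next): list=[5, 8, 1, 3] cursor@8
After 3 (delete_current): list=[5, 1, 3] cursor@1
After 4 (next): list=[5, 1, 3] cursor@3
After 5 (insert_before(52)): list=[5, 1, 52, 3] cursor@3
After 6 (prev): list=[5, 1, 52, 3] cursor@52
After 7 (next): list=[5, 1, 52, 3] cursor@3
After 8 (insert_before(27)): list=[5, 1, 52, 27, 3] cursor@3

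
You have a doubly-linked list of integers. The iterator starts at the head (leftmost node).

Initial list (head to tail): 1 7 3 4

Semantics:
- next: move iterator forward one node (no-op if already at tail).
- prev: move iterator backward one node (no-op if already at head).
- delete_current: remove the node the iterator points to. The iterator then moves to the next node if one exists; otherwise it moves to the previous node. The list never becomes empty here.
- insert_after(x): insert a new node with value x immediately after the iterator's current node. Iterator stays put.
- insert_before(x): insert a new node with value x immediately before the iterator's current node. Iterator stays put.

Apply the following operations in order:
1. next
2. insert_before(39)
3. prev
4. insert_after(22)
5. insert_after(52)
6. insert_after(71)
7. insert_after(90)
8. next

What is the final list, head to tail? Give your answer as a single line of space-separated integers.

After 1 (next): list=[1, 7, 3, 4] cursor@7
After 2 (insert_before(39)): list=[1, 39, 7, 3, 4] cursor@7
After 3 (prev): list=[1, 39, 7, 3, 4] cursor@39
After 4 (insert_after(22)): list=[1, 39, 22, 7, 3, 4] cursor@39
After 5 (insert_after(52)): list=[1, 39, 52, 22, 7, 3, 4] cursor@39
After 6 (insert_after(71)): list=[1, 39, 71, 52, 22, 7, 3, 4] cursor@39
After 7 (insert_after(90)): list=[1, 39, 90, 71, 52, 22, 7, 3, 4] cursor@39
After 8 (next): list=[1, 39, 90, 71, 52, 22, 7, 3, 4] cursor@90

Answer: 1 39 90 71 52 22 7 3 4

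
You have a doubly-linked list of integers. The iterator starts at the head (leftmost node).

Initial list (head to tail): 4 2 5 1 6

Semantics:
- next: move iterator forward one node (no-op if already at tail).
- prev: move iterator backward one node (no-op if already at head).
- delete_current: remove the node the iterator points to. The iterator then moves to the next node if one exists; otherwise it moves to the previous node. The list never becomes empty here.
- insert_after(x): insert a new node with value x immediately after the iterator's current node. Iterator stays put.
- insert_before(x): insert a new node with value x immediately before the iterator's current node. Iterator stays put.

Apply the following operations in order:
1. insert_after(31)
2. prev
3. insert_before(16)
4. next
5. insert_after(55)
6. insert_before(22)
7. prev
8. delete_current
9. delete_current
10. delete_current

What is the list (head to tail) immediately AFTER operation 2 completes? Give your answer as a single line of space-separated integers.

Answer: 4 31 2 5 1 6

Derivation:
After 1 (insert_after(31)): list=[4, 31, 2, 5, 1, 6] cursor@4
After 2 (prev): list=[4, 31, 2, 5, 1, 6] cursor@4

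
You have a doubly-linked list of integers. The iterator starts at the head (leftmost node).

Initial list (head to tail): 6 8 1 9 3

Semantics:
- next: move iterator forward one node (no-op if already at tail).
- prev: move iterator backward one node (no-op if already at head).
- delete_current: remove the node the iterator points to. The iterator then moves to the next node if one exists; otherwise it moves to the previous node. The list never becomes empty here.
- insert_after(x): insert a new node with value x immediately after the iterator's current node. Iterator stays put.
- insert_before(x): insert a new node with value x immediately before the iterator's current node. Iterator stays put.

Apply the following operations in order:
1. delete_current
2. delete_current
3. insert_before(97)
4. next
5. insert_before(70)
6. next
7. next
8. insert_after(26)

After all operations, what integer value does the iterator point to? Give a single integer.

After 1 (delete_current): list=[8, 1, 9, 3] cursor@8
After 2 (delete_current): list=[1, 9, 3] cursor@1
After 3 (insert_before(97)): list=[97, 1, 9, 3] cursor@1
After 4 (next): list=[97, 1, 9, 3] cursor@9
After 5 (insert_before(70)): list=[97, 1, 70, 9, 3] cursor@9
After 6 (next): list=[97, 1, 70, 9, 3] cursor@3
After 7 (next): list=[97, 1, 70, 9, 3] cursor@3
After 8 (insert_after(26)): list=[97, 1, 70, 9, 3, 26] cursor@3

Answer: 3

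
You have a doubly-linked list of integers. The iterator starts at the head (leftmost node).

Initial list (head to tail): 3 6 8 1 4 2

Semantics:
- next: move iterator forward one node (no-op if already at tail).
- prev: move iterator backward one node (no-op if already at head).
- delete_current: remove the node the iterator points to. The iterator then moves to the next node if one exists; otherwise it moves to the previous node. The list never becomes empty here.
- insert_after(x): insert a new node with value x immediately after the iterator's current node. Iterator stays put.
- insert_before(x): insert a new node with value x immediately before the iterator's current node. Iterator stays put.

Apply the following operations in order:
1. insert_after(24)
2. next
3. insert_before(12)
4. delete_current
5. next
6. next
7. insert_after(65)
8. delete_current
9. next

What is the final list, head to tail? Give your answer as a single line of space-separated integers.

After 1 (insert_after(24)): list=[3, 24, 6, 8, 1, 4, 2] cursor@3
After 2 (next): list=[3, 24, 6, 8, 1, 4, 2] cursor@24
After 3 (insert_before(12)): list=[3, 12, 24, 6, 8, 1, 4, 2] cursor@24
After 4 (delete_current): list=[3, 12, 6, 8, 1, 4, 2] cursor@6
After 5 (next): list=[3, 12, 6, 8, 1, 4, 2] cursor@8
After 6 (next): list=[3, 12, 6, 8, 1, 4, 2] cursor@1
After 7 (insert_after(65)): list=[3, 12, 6, 8, 1, 65, 4, 2] cursor@1
After 8 (delete_current): list=[3, 12, 6, 8, 65, 4, 2] cursor@65
After 9 (next): list=[3, 12, 6, 8, 65, 4, 2] cursor@4

Answer: 3 12 6 8 65 4 2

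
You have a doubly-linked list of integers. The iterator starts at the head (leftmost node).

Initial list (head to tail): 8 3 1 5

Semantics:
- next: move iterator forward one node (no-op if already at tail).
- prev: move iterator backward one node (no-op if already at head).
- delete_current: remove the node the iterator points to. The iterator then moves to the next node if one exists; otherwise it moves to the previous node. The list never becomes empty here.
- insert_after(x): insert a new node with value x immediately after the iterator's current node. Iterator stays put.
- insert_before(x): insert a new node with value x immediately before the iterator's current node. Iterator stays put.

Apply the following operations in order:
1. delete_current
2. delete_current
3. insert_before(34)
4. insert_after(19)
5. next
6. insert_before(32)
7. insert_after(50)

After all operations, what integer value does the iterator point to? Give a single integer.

After 1 (delete_current): list=[3, 1, 5] cursor@3
After 2 (delete_current): list=[1, 5] cursor@1
After 3 (insert_before(34)): list=[34, 1, 5] cursor@1
After 4 (insert_after(19)): list=[34, 1, 19, 5] cursor@1
After 5 (next): list=[34, 1, 19, 5] cursor@19
After 6 (insert_before(32)): list=[34, 1, 32, 19, 5] cursor@19
After 7 (insert_after(50)): list=[34, 1, 32, 19, 50, 5] cursor@19

Answer: 19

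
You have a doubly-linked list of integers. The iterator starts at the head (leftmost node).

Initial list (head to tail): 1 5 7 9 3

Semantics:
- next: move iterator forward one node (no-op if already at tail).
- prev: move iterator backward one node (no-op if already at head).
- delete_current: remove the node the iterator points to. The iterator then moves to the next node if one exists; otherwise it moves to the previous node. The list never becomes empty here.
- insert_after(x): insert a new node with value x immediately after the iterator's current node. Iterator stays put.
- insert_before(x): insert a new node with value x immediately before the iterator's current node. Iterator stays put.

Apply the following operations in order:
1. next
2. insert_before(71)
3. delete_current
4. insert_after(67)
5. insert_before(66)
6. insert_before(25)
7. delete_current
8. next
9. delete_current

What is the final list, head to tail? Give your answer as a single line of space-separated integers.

After 1 (next): list=[1, 5, 7, 9, 3] cursor@5
After 2 (insert_before(71)): list=[1, 71, 5, 7, 9, 3] cursor@5
After 3 (delete_current): list=[1, 71, 7, 9, 3] cursor@7
After 4 (insert_after(67)): list=[1, 71, 7, 67, 9, 3] cursor@7
After 5 (insert_before(66)): list=[1, 71, 66, 7, 67, 9, 3] cursor@7
After 6 (insert_before(25)): list=[1, 71, 66, 25, 7, 67, 9, 3] cursor@7
After 7 (delete_current): list=[1, 71, 66, 25, 67, 9, 3] cursor@67
After 8 (next): list=[1, 71, 66, 25, 67, 9, 3] cursor@9
After 9 (delete_current): list=[1, 71, 66, 25, 67, 3] cursor@3

Answer: 1 71 66 25 67 3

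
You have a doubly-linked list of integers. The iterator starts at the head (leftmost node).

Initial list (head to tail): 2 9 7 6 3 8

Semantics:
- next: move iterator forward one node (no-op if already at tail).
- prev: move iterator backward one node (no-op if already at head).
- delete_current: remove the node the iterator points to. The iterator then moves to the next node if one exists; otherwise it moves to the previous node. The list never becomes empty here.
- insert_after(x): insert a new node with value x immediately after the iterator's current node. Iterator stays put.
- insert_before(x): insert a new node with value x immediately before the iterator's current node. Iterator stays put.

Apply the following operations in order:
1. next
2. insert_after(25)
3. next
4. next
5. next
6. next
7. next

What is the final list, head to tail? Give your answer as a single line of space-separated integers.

Answer: 2 9 25 7 6 3 8

Derivation:
After 1 (next): list=[2, 9, 7, 6, 3, 8] cursor@9
After 2 (insert_after(25)): list=[2, 9, 25, 7, 6, 3, 8] cursor@9
After 3 (next): list=[2, 9, 25, 7, 6, 3, 8] cursor@25
After 4 (next): list=[2, 9, 25, 7, 6, 3, 8] cursor@7
After 5 (next): list=[2, 9, 25, 7, 6, 3, 8] cursor@6
After 6 (next): list=[2, 9, 25, 7, 6, 3, 8] cursor@3
After 7 (next): list=[2, 9, 25, 7, 6, 3, 8] cursor@8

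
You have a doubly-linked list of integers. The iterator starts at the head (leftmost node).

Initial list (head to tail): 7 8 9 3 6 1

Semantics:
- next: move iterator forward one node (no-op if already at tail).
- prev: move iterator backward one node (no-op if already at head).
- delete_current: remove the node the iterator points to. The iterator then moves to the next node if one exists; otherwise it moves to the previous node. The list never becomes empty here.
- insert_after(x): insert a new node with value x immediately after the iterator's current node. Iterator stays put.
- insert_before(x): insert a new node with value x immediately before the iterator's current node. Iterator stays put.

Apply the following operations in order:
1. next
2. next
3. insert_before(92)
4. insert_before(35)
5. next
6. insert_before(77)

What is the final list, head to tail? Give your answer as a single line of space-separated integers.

After 1 (next): list=[7, 8, 9, 3, 6, 1] cursor@8
After 2 (next): list=[7, 8, 9, 3, 6, 1] cursor@9
After 3 (insert_before(92)): list=[7, 8, 92, 9, 3, 6, 1] cursor@9
After 4 (insert_before(35)): list=[7, 8, 92, 35, 9, 3, 6, 1] cursor@9
After 5 (next): list=[7, 8, 92, 35, 9, 3, 6, 1] cursor@3
After 6 (insert_before(77)): list=[7, 8, 92, 35, 9, 77, 3, 6, 1] cursor@3

Answer: 7 8 92 35 9 77 3 6 1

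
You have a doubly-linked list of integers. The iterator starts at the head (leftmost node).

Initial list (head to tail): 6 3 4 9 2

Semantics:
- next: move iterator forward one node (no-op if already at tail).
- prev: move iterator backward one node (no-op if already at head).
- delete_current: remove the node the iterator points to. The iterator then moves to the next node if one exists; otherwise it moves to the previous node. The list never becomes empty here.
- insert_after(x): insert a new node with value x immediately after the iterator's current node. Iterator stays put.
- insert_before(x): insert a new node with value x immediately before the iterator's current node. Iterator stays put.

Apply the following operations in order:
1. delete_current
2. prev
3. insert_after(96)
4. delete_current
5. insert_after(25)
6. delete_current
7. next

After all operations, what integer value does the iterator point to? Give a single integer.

After 1 (delete_current): list=[3, 4, 9, 2] cursor@3
After 2 (prev): list=[3, 4, 9, 2] cursor@3
After 3 (insert_after(96)): list=[3, 96, 4, 9, 2] cursor@3
After 4 (delete_current): list=[96, 4, 9, 2] cursor@96
After 5 (insert_after(25)): list=[96, 25, 4, 9, 2] cursor@96
After 6 (delete_current): list=[25, 4, 9, 2] cursor@25
After 7 (next): list=[25, 4, 9, 2] cursor@4

Answer: 4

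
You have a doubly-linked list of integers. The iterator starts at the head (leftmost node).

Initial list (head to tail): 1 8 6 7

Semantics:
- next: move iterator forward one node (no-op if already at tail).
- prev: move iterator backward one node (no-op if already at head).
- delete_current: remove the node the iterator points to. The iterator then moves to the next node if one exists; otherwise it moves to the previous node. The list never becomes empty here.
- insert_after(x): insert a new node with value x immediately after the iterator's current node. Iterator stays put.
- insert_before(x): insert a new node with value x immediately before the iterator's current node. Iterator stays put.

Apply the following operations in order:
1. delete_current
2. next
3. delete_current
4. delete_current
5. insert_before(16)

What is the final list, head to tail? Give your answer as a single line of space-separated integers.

After 1 (delete_current): list=[8, 6, 7] cursor@8
After 2 (next): list=[8, 6, 7] cursor@6
After 3 (delete_current): list=[8, 7] cursor@7
After 4 (delete_current): list=[8] cursor@8
After 5 (insert_before(16)): list=[16, 8] cursor@8

Answer: 16 8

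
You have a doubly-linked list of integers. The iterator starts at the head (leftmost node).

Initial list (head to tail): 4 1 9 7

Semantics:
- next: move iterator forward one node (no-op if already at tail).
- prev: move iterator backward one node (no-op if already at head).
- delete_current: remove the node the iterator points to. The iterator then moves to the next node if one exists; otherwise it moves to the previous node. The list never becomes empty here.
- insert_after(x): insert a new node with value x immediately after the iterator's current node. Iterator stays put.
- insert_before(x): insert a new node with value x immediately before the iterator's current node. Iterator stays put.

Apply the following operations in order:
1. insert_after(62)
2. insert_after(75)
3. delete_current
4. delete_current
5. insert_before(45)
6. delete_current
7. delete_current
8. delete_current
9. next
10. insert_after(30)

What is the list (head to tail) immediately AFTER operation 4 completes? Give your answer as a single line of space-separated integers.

After 1 (insert_after(62)): list=[4, 62, 1, 9, 7] cursor@4
After 2 (insert_after(75)): list=[4, 75, 62, 1, 9, 7] cursor@4
After 3 (delete_current): list=[75, 62, 1, 9, 7] cursor@75
After 4 (delete_current): list=[62, 1, 9, 7] cursor@62

Answer: 62 1 9 7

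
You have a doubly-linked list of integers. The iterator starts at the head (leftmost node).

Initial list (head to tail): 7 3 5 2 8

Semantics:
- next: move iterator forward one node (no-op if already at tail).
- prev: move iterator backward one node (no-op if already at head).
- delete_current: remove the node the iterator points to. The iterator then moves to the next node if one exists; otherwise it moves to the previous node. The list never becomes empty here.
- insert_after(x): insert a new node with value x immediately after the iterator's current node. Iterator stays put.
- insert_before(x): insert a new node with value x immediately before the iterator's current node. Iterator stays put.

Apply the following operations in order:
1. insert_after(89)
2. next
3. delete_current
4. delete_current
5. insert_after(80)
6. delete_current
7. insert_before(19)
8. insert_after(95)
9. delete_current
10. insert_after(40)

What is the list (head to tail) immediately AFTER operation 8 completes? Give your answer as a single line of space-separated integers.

Answer: 7 19 80 95 2 8

Derivation:
After 1 (insert_after(89)): list=[7, 89, 3, 5, 2, 8] cursor@7
After 2 (next): list=[7, 89, 3, 5, 2, 8] cursor@89
After 3 (delete_current): list=[7, 3, 5, 2, 8] cursor@3
After 4 (delete_current): list=[7, 5, 2, 8] cursor@5
After 5 (insert_after(80)): list=[7, 5, 80, 2, 8] cursor@5
After 6 (delete_current): list=[7, 80, 2, 8] cursor@80
After 7 (insert_before(19)): list=[7, 19, 80, 2, 8] cursor@80
After 8 (insert_after(95)): list=[7, 19, 80, 95, 2, 8] cursor@80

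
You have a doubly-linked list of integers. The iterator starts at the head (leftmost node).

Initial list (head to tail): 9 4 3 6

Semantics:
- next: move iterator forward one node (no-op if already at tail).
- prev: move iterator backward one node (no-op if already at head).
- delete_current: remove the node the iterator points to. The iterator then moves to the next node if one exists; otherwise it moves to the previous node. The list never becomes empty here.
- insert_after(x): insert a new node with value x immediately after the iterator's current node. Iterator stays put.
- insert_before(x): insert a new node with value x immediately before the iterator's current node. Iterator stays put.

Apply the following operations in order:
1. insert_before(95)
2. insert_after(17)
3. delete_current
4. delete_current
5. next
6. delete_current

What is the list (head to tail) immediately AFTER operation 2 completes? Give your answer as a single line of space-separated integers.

After 1 (insert_before(95)): list=[95, 9, 4, 3, 6] cursor@9
After 2 (insert_after(17)): list=[95, 9, 17, 4, 3, 6] cursor@9

Answer: 95 9 17 4 3 6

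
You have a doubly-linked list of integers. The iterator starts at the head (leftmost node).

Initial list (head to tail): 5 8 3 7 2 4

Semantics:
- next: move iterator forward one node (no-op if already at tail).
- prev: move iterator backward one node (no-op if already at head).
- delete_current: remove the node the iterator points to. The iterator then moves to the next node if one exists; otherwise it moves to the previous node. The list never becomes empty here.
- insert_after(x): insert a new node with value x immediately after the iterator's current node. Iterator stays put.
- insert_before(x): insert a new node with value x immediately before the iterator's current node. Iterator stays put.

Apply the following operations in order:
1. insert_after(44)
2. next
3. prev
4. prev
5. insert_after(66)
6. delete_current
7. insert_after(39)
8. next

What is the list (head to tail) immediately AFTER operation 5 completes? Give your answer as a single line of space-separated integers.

Answer: 5 66 44 8 3 7 2 4

Derivation:
After 1 (insert_after(44)): list=[5, 44, 8, 3, 7, 2, 4] cursor@5
After 2 (next): list=[5, 44, 8, 3, 7, 2, 4] cursor@44
After 3 (prev): list=[5, 44, 8, 3, 7, 2, 4] cursor@5
After 4 (prev): list=[5, 44, 8, 3, 7, 2, 4] cursor@5
After 5 (insert_after(66)): list=[5, 66, 44, 8, 3, 7, 2, 4] cursor@5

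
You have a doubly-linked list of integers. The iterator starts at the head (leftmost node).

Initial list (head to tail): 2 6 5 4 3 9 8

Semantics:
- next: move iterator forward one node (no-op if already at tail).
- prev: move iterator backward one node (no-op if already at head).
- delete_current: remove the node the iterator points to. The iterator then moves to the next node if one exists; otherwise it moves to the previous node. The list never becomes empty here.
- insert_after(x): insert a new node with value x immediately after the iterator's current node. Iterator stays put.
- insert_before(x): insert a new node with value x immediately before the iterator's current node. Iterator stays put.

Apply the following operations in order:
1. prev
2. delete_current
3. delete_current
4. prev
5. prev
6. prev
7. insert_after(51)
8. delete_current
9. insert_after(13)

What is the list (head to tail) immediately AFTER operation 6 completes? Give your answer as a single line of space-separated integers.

Answer: 5 4 3 9 8

Derivation:
After 1 (prev): list=[2, 6, 5, 4, 3, 9, 8] cursor@2
After 2 (delete_current): list=[6, 5, 4, 3, 9, 8] cursor@6
After 3 (delete_current): list=[5, 4, 3, 9, 8] cursor@5
After 4 (prev): list=[5, 4, 3, 9, 8] cursor@5
After 5 (prev): list=[5, 4, 3, 9, 8] cursor@5
After 6 (prev): list=[5, 4, 3, 9, 8] cursor@5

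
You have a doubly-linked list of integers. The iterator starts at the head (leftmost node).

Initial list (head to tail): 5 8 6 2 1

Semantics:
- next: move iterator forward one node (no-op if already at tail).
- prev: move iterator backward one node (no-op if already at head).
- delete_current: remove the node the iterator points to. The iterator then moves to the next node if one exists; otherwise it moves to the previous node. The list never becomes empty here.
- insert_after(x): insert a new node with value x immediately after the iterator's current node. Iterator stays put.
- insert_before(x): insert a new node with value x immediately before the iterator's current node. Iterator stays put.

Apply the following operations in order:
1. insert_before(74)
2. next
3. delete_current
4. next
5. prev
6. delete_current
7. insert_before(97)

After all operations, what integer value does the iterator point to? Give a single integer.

Answer: 2

Derivation:
After 1 (insert_before(74)): list=[74, 5, 8, 6, 2, 1] cursor@5
After 2 (next): list=[74, 5, 8, 6, 2, 1] cursor@8
After 3 (delete_current): list=[74, 5, 6, 2, 1] cursor@6
After 4 (next): list=[74, 5, 6, 2, 1] cursor@2
After 5 (prev): list=[74, 5, 6, 2, 1] cursor@6
After 6 (delete_current): list=[74, 5, 2, 1] cursor@2
After 7 (insert_before(97)): list=[74, 5, 97, 2, 1] cursor@2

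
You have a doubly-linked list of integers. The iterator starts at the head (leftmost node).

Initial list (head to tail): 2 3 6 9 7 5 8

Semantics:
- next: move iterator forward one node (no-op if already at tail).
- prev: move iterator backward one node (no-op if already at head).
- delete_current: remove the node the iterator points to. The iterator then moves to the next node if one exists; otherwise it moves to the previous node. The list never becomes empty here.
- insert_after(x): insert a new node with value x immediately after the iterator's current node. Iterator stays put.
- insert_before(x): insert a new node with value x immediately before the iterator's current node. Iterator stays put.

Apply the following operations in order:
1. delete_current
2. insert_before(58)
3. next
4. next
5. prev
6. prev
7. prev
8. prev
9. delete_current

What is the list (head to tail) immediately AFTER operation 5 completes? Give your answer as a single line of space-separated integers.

After 1 (delete_current): list=[3, 6, 9, 7, 5, 8] cursor@3
After 2 (insert_before(58)): list=[58, 3, 6, 9, 7, 5, 8] cursor@3
After 3 (next): list=[58, 3, 6, 9, 7, 5, 8] cursor@6
After 4 (next): list=[58, 3, 6, 9, 7, 5, 8] cursor@9
After 5 (prev): list=[58, 3, 6, 9, 7, 5, 8] cursor@6

Answer: 58 3 6 9 7 5 8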